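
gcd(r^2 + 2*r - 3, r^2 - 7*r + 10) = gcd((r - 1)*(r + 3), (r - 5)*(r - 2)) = 1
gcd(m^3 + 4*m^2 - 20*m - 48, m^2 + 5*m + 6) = m + 2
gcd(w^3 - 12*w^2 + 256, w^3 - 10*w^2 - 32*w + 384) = w^2 - 16*w + 64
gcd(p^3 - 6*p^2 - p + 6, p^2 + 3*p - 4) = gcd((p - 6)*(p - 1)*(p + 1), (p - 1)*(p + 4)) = p - 1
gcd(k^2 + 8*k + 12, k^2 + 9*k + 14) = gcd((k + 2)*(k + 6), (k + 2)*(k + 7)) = k + 2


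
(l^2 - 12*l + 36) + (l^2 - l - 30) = 2*l^2 - 13*l + 6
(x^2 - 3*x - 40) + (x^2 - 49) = 2*x^2 - 3*x - 89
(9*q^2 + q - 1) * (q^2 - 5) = 9*q^4 + q^3 - 46*q^2 - 5*q + 5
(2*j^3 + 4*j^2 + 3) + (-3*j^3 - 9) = -j^3 + 4*j^2 - 6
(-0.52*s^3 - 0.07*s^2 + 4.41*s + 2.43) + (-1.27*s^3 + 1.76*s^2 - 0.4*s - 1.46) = -1.79*s^3 + 1.69*s^2 + 4.01*s + 0.97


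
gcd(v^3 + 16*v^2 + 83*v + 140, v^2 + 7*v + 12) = v + 4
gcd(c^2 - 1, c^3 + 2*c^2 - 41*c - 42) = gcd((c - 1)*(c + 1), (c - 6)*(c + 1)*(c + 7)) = c + 1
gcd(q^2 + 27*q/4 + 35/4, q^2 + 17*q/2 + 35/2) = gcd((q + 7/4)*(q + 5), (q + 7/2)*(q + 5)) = q + 5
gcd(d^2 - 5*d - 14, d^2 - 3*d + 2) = 1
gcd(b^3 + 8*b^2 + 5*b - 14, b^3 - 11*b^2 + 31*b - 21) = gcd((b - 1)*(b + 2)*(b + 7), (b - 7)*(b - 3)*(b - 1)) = b - 1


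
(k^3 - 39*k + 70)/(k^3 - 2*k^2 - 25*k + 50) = (k + 7)/(k + 5)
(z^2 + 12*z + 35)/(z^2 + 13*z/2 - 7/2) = 2*(z + 5)/(2*z - 1)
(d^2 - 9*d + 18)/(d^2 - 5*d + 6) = (d - 6)/(d - 2)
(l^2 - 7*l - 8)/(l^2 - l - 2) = (l - 8)/(l - 2)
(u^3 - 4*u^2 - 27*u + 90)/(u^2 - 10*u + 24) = (u^2 + 2*u - 15)/(u - 4)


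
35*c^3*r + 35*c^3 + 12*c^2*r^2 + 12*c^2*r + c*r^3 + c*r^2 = (5*c + r)*(7*c + r)*(c*r + c)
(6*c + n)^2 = 36*c^2 + 12*c*n + n^2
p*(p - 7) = p^2 - 7*p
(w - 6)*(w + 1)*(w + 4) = w^3 - w^2 - 26*w - 24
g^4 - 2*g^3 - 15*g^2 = g^2*(g - 5)*(g + 3)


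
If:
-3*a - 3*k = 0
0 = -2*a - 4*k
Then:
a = 0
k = 0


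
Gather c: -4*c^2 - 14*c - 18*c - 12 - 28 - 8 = -4*c^2 - 32*c - 48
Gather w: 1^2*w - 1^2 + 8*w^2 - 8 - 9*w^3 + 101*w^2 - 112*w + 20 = -9*w^3 + 109*w^2 - 111*w + 11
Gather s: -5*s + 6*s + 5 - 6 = s - 1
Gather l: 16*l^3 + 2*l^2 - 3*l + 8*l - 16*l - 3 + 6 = 16*l^3 + 2*l^2 - 11*l + 3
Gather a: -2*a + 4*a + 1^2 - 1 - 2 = 2*a - 2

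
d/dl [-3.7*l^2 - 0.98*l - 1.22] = -7.4*l - 0.98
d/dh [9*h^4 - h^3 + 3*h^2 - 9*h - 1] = 36*h^3 - 3*h^2 + 6*h - 9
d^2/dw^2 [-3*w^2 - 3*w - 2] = -6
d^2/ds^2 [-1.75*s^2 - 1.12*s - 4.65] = -3.50000000000000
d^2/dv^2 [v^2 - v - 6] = 2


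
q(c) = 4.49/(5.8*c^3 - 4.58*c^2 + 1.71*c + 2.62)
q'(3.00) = -0.04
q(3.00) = 0.04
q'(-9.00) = -0.00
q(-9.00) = -0.00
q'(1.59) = -0.48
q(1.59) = 0.26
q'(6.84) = -0.00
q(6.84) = 0.00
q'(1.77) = -0.33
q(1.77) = 0.19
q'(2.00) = -0.20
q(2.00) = 0.13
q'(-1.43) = -0.33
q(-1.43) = -0.17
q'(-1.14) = -0.81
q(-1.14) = -0.32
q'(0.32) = -0.30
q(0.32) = 1.55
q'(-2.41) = -0.05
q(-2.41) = -0.04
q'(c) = 4.49*(-17.4*c^2 + 9.16*c - 1.71)/(5.8*c^3 - 4.58*c^2 + 1.71*c + 2.62)^2 = (-78.126*c^2 + 41.1284*c - 7.6779)/(5.8*c^3 - 4.58*c^2 + 1.71*c + 2.62)^2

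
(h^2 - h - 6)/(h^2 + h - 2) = (h - 3)/(h - 1)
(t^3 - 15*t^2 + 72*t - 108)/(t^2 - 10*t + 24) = (t^2 - 9*t + 18)/(t - 4)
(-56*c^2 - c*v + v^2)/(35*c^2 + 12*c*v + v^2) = (-8*c + v)/(5*c + v)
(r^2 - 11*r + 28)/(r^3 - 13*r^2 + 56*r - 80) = (r - 7)/(r^2 - 9*r + 20)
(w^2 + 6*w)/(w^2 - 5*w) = (w + 6)/(w - 5)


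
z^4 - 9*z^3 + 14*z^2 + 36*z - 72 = (z - 6)*(z - 3)*(z - 2)*(z + 2)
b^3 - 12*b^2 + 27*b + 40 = (b - 8)*(b - 5)*(b + 1)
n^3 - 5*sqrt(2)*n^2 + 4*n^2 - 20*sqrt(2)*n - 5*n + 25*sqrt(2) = (n - 1)*(n + 5)*(n - 5*sqrt(2))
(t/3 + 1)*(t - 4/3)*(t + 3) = t^3/3 + 14*t^2/9 + t/3 - 4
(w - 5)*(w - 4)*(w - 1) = w^3 - 10*w^2 + 29*w - 20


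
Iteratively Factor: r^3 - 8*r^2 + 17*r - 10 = (r - 5)*(r^2 - 3*r + 2) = (r - 5)*(r - 2)*(r - 1)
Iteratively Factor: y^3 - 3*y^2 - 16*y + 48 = (y - 3)*(y^2 - 16) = (y - 4)*(y - 3)*(y + 4)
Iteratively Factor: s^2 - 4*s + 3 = (s - 3)*(s - 1)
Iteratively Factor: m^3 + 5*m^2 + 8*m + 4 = (m + 2)*(m^2 + 3*m + 2) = (m + 1)*(m + 2)*(m + 2)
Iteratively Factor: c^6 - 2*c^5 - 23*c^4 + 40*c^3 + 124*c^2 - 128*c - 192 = (c - 2)*(c^5 - 23*c^3 - 6*c^2 + 112*c + 96) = (c - 4)*(c - 2)*(c^4 + 4*c^3 - 7*c^2 - 34*c - 24) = (c - 4)*(c - 3)*(c - 2)*(c^3 + 7*c^2 + 14*c + 8) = (c - 4)*(c - 3)*(c - 2)*(c + 4)*(c^2 + 3*c + 2) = (c - 4)*(c - 3)*(c - 2)*(c + 1)*(c + 4)*(c + 2)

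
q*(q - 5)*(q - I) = q^3 - 5*q^2 - I*q^2 + 5*I*q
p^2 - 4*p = p*(p - 4)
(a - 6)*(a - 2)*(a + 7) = a^3 - a^2 - 44*a + 84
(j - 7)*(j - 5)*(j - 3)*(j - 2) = j^4 - 17*j^3 + 101*j^2 - 247*j + 210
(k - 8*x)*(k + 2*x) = k^2 - 6*k*x - 16*x^2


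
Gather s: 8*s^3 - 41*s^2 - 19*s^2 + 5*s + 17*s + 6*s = 8*s^3 - 60*s^2 + 28*s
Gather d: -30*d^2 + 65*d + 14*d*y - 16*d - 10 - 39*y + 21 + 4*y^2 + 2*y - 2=-30*d^2 + d*(14*y + 49) + 4*y^2 - 37*y + 9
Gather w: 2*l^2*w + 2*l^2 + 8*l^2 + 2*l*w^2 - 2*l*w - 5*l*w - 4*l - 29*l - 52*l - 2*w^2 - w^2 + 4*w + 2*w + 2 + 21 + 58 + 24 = 10*l^2 - 85*l + w^2*(2*l - 3) + w*(2*l^2 - 7*l + 6) + 105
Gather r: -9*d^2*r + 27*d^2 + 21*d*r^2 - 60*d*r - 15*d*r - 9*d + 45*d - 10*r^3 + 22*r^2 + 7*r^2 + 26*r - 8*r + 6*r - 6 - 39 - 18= 27*d^2 + 36*d - 10*r^3 + r^2*(21*d + 29) + r*(-9*d^2 - 75*d + 24) - 63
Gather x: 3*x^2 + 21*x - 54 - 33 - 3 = 3*x^2 + 21*x - 90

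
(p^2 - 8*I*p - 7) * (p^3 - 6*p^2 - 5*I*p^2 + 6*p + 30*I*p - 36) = p^5 - 6*p^4 - 13*I*p^4 - 41*p^3 + 78*I*p^3 + 246*p^2 - 13*I*p^2 - 42*p + 78*I*p + 252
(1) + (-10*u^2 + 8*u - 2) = -10*u^2 + 8*u - 1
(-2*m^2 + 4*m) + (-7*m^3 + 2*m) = -7*m^3 - 2*m^2 + 6*m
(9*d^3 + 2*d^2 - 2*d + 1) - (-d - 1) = 9*d^3 + 2*d^2 - d + 2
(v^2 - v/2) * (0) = 0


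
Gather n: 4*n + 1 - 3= 4*n - 2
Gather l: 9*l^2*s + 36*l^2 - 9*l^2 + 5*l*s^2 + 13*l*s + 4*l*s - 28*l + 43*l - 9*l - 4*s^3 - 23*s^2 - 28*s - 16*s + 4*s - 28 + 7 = l^2*(9*s + 27) + l*(5*s^2 + 17*s + 6) - 4*s^3 - 23*s^2 - 40*s - 21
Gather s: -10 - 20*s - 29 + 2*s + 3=-18*s - 36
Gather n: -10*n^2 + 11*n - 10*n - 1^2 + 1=-10*n^2 + n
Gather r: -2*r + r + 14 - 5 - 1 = 8 - r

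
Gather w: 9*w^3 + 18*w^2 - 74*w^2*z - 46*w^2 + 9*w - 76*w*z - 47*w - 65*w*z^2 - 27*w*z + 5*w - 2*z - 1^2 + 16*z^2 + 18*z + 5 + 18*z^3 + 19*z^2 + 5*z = 9*w^3 + w^2*(-74*z - 28) + w*(-65*z^2 - 103*z - 33) + 18*z^3 + 35*z^2 + 21*z + 4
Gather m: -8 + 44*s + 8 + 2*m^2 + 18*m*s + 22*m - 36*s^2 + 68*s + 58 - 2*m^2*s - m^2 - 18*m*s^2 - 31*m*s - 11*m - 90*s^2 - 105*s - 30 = m^2*(1 - 2*s) + m*(-18*s^2 - 13*s + 11) - 126*s^2 + 7*s + 28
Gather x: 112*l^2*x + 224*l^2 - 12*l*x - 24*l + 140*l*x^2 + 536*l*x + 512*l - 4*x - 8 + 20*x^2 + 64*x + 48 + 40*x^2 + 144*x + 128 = 224*l^2 + 488*l + x^2*(140*l + 60) + x*(112*l^2 + 524*l + 204) + 168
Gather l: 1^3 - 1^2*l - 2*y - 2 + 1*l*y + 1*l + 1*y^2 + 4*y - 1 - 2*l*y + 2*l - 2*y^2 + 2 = l*(2 - y) - y^2 + 2*y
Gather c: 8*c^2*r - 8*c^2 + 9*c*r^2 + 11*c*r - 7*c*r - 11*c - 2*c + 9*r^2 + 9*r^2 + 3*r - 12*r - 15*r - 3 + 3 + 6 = c^2*(8*r - 8) + c*(9*r^2 + 4*r - 13) + 18*r^2 - 24*r + 6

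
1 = 1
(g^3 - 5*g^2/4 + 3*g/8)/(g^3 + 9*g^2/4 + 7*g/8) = (8*g^2 - 10*g + 3)/(8*g^2 + 18*g + 7)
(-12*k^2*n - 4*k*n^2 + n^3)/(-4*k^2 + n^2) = n*(6*k - n)/(2*k - n)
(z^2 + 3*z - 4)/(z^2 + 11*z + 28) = (z - 1)/(z + 7)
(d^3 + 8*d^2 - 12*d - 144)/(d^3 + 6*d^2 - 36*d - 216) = (d - 4)/(d - 6)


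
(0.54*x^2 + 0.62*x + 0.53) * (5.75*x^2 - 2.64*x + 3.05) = 3.105*x^4 + 2.1394*x^3 + 3.0577*x^2 + 0.4918*x + 1.6165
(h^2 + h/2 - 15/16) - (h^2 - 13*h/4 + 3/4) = 15*h/4 - 27/16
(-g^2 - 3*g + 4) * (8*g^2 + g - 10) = -8*g^4 - 25*g^3 + 39*g^2 + 34*g - 40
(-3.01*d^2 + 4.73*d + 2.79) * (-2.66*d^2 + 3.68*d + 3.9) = 8.0066*d^4 - 23.6586*d^3 - 1.754*d^2 + 28.7142*d + 10.881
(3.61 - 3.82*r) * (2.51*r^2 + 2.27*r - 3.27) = -9.5882*r^3 + 0.389699999999999*r^2 + 20.6861*r - 11.8047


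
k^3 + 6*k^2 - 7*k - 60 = (k - 3)*(k + 4)*(k + 5)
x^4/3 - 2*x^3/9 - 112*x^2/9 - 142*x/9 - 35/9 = (x/3 + 1/3)*(x - 7)*(x + 1/3)*(x + 5)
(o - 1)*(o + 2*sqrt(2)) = o^2 - o + 2*sqrt(2)*o - 2*sqrt(2)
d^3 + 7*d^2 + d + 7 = (d + 7)*(d - I)*(d + I)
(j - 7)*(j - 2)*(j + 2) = j^3 - 7*j^2 - 4*j + 28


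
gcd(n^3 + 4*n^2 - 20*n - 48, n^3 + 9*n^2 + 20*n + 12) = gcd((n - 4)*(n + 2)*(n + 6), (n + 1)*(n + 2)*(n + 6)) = n^2 + 8*n + 12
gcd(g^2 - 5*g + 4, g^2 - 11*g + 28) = g - 4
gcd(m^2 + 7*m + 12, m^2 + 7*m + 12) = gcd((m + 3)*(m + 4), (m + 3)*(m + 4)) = m^2 + 7*m + 12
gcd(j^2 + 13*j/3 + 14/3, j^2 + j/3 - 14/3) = j + 7/3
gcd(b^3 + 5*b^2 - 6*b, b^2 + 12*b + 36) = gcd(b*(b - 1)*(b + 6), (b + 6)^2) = b + 6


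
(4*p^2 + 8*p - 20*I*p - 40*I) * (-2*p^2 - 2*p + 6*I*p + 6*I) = -8*p^4 - 24*p^3 + 64*I*p^3 + 104*p^2 + 192*I*p^2 + 360*p + 128*I*p + 240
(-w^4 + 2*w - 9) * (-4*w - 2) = 4*w^5 + 2*w^4 - 8*w^2 + 32*w + 18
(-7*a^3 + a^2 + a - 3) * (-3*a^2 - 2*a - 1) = 21*a^5 + 11*a^4 + 2*a^3 + 6*a^2 + 5*a + 3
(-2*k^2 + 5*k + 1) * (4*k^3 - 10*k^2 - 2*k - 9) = -8*k^5 + 40*k^4 - 42*k^3 - 2*k^2 - 47*k - 9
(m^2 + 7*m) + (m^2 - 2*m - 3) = 2*m^2 + 5*m - 3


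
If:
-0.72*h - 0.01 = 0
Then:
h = -0.01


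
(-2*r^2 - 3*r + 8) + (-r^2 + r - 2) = -3*r^2 - 2*r + 6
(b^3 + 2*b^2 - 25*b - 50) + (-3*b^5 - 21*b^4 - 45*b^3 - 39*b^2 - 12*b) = -3*b^5 - 21*b^4 - 44*b^3 - 37*b^2 - 37*b - 50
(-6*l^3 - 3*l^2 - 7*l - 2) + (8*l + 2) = -6*l^3 - 3*l^2 + l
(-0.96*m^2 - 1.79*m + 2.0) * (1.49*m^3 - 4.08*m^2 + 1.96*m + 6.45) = -1.4304*m^5 + 1.2497*m^4 + 8.4016*m^3 - 17.8604*m^2 - 7.6255*m + 12.9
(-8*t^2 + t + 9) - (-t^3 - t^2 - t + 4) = t^3 - 7*t^2 + 2*t + 5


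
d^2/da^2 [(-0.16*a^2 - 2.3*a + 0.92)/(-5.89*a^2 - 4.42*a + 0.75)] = (7.105427357601e-15*a^4 + 151.252844*a^3 - 187.259592*a^2 - 82.745076*a - 28.646176)/(204.336469*a^6 + 460.017246*a^5 + 267.150963*a^4 - 30.801212*a^3 - 34.017525*a^2 + 7.45875*a - 0.421875)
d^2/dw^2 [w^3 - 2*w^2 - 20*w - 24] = 6*w - 4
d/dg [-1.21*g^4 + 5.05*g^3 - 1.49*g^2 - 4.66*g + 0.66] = -4.84*g^3 + 15.15*g^2 - 2.98*g - 4.66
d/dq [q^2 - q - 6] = 2*q - 1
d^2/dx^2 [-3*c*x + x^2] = 2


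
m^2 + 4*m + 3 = (m + 1)*(m + 3)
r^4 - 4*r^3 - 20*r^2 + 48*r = r*(r - 6)*(r - 2)*(r + 4)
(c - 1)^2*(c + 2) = c^3 - 3*c + 2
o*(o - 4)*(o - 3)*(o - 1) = o^4 - 8*o^3 + 19*o^2 - 12*o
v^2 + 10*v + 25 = (v + 5)^2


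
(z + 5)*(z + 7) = z^2 + 12*z + 35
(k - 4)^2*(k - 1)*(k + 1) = k^4 - 8*k^3 + 15*k^2 + 8*k - 16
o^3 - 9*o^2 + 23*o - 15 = (o - 5)*(o - 3)*(o - 1)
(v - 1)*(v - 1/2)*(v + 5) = v^3 + 7*v^2/2 - 7*v + 5/2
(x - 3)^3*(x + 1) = x^4 - 8*x^3 + 18*x^2 - 27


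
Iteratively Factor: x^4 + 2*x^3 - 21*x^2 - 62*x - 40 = (x + 1)*(x^3 + x^2 - 22*x - 40) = (x - 5)*(x + 1)*(x^2 + 6*x + 8) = (x - 5)*(x + 1)*(x + 2)*(x + 4)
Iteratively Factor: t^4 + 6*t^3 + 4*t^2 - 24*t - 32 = (t + 2)*(t^3 + 4*t^2 - 4*t - 16) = (t + 2)*(t + 4)*(t^2 - 4) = (t + 2)^2*(t + 4)*(t - 2)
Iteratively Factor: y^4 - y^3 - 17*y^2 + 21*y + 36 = (y - 3)*(y^3 + 2*y^2 - 11*y - 12) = (y - 3)*(y + 1)*(y^2 + y - 12) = (y - 3)*(y + 1)*(y + 4)*(y - 3)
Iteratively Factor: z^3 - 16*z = (z + 4)*(z^2 - 4*z) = z*(z + 4)*(z - 4)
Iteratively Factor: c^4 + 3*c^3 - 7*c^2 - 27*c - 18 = (c + 3)*(c^3 - 7*c - 6) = (c - 3)*(c + 3)*(c^2 + 3*c + 2) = (c - 3)*(c + 2)*(c + 3)*(c + 1)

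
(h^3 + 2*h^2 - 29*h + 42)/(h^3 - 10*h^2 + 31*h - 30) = (h + 7)/(h - 5)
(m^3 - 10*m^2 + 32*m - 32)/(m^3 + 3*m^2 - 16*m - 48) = (m^2 - 6*m + 8)/(m^2 + 7*m + 12)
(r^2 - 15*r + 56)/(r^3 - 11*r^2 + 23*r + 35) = (r - 8)/(r^2 - 4*r - 5)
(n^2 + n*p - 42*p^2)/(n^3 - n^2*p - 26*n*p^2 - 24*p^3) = (n + 7*p)/(n^2 + 5*n*p + 4*p^2)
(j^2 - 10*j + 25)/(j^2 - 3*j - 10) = (j - 5)/(j + 2)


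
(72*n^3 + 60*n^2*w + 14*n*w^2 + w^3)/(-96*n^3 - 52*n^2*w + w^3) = (6*n + w)/(-8*n + w)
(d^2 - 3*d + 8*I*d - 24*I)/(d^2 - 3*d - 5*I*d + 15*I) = (d + 8*I)/(d - 5*I)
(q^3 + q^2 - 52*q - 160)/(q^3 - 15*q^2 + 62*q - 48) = (q^2 + 9*q + 20)/(q^2 - 7*q + 6)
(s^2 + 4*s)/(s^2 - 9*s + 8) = s*(s + 4)/(s^2 - 9*s + 8)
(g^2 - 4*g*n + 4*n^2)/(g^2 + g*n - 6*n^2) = (g - 2*n)/(g + 3*n)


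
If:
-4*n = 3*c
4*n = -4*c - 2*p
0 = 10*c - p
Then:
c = 0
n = 0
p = 0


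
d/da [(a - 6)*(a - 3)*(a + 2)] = a*(3*a - 14)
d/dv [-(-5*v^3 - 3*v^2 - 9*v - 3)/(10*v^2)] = (5*v^3 - 9*v - 6)/(10*v^3)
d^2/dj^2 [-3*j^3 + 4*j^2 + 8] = 8 - 18*j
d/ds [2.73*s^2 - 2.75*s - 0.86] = 5.46*s - 2.75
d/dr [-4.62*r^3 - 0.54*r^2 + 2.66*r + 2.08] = -13.86*r^2 - 1.08*r + 2.66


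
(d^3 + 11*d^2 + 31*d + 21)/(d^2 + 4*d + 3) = d + 7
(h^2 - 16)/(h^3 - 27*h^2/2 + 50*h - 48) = 2*(h + 4)/(2*h^2 - 19*h + 24)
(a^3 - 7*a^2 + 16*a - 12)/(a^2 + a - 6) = (a^2 - 5*a + 6)/(a + 3)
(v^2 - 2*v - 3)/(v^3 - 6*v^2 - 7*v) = (v - 3)/(v*(v - 7))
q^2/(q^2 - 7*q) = q/(q - 7)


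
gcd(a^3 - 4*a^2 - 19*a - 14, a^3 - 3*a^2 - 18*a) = 1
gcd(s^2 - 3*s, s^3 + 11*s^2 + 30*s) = s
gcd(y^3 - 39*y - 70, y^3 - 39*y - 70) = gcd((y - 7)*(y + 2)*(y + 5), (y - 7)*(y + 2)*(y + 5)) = y^3 - 39*y - 70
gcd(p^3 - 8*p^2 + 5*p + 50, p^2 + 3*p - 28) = 1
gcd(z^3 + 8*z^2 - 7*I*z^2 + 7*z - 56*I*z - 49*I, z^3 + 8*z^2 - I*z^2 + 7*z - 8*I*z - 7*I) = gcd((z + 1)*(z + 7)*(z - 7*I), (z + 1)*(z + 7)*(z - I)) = z^2 + 8*z + 7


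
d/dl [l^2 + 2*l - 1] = 2*l + 2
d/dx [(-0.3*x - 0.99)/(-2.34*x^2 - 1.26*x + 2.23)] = (0.702*x^2 + 0.378*x - (0.3*x + 0.99)*(4.68*x + 1.26) - 0.669)/(2.34*x^2 + 1.26*x - 2.23)^2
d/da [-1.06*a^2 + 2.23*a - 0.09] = 2.23 - 2.12*a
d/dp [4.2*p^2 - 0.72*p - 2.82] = 8.4*p - 0.72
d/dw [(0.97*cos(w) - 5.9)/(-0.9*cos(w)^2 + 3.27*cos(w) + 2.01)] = (-0.873*cos(w)^2 + 10.62*cos(w) - 21.2427)*sin(w)/(0.81*cos(w)^4 - 5.886*cos(w)^3 + 7.0749*cos(w)^2 + 13.1454*cos(w) + 4.0401)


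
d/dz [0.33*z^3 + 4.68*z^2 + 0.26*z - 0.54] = 0.99*z^2 + 9.36*z + 0.26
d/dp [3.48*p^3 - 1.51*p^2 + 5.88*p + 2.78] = 10.44*p^2 - 3.02*p + 5.88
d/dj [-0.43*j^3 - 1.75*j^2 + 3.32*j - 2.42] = -1.29*j^2 - 3.5*j + 3.32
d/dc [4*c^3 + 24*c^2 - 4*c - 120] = 12*c^2 + 48*c - 4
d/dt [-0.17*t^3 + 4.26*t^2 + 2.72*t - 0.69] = -0.51*t^2 + 8.52*t + 2.72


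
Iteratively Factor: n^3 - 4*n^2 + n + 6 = (n - 2)*(n^2 - 2*n - 3) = (n - 2)*(n + 1)*(n - 3)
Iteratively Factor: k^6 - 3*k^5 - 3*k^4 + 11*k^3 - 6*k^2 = (k - 3)*(k^5 - 3*k^3 + 2*k^2) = k*(k - 3)*(k^4 - 3*k^2 + 2*k) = k^2*(k - 3)*(k^3 - 3*k + 2) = k^2*(k - 3)*(k - 1)*(k^2 + k - 2) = k^2*(k - 3)*(k - 1)*(k + 2)*(k - 1)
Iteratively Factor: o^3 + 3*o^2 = (o)*(o^2 + 3*o) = o^2*(o + 3)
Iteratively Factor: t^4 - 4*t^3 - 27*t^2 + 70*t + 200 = (t + 2)*(t^3 - 6*t^2 - 15*t + 100) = (t - 5)*(t + 2)*(t^2 - t - 20) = (t - 5)^2*(t + 2)*(t + 4)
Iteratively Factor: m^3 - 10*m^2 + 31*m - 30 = (m - 2)*(m^2 - 8*m + 15) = (m - 3)*(m - 2)*(m - 5)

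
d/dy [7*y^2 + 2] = 14*y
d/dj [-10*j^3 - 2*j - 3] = -30*j^2 - 2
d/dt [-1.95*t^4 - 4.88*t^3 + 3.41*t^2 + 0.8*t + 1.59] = -7.8*t^3 - 14.64*t^2 + 6.82*t + 0.8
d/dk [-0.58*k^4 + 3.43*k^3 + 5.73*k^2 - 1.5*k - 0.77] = -2.32*k^3 + 10.29*k^2 + 11.46*k - 1.5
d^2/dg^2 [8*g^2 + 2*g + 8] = 16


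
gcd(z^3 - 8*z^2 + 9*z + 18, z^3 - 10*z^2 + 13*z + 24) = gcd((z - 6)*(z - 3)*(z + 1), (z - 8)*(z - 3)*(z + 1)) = z^2 - 2*z - 3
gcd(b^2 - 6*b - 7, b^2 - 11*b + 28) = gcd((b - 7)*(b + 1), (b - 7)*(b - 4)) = b - 7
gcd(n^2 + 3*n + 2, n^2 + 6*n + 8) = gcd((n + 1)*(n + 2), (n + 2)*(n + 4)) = n + 2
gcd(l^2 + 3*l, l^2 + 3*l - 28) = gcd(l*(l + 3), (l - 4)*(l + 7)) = 1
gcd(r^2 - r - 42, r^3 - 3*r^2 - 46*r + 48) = r + 6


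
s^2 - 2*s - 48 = (s - 8)*(s + 6)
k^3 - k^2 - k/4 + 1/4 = (k - 1)*(k - 1/2)*(k + 1/2)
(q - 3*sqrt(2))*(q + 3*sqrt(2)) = q^2 - 18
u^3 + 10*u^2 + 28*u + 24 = (u + 2)^2*(u + 6)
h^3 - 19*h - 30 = (h - 5)*(h + 2)*(h + 3)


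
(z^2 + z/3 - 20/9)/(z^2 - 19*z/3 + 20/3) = (z + 5/3)/(z - 5)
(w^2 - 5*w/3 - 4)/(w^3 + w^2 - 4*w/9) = 3*(w - 3)/(w*(3*w - 1))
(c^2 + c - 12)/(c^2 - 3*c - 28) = (c - 3)/(c - 7)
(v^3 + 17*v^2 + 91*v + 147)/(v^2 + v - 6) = (v^2 + 14*v + 49)/(v - 2)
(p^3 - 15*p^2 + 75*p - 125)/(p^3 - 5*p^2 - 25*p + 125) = (p - 5)/(p + 5)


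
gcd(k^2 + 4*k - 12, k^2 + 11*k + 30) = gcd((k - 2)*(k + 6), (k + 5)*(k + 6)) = k + 6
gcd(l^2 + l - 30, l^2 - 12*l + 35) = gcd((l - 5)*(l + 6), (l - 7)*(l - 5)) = l - 5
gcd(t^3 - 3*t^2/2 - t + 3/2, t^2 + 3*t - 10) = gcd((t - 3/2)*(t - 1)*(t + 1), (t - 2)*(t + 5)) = 1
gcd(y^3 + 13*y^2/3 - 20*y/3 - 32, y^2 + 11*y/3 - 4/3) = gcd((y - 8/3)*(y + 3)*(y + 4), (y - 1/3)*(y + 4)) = y + 4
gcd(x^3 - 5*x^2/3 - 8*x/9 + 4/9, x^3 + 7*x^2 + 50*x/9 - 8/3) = x - 1/3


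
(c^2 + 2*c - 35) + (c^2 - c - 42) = 2*c^2 + c - 77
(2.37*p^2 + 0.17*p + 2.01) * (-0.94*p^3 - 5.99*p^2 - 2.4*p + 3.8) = -2.2278*p^5 - 14.3561*p^4 - 8.5957*p^3 - 3.4419*p^2 - 4.178*p + 7.638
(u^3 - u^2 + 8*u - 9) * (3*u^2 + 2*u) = 3*u^5 - u^4 + 22*u^3 - 11*u^2 - 18*u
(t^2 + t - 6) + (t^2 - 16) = 2*t^2 + t - 22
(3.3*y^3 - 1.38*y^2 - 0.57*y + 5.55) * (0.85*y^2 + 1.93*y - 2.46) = 2.805*y^5 + 5.196*y^4 - 11.2659*y^3 + 7.0122*y^2 + 12.1137*y - 13.653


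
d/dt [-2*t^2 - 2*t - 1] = -4*t - 2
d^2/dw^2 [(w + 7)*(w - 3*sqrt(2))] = 2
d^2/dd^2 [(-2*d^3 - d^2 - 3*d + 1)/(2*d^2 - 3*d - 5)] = 2*(-56*d^3 - 108*d^2 - 258*d + 39)/(8*d^6 - 36*d^5 - 6*d^4 + 153*d^3 + 15*d^2 - 225*d - 125)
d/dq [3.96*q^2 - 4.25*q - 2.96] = 7.92*q - 4.25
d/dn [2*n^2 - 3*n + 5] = 4*n - 3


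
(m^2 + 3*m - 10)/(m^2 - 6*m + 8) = (m + 5)/(m - 4)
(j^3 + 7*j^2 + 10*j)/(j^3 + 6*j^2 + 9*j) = (j^2 + 7*j + 10)/(j^2 + 6*j + 9)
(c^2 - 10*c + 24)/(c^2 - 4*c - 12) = (c - 4)/(c + 2)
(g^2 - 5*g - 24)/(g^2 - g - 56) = (g + 3)/(g + 7)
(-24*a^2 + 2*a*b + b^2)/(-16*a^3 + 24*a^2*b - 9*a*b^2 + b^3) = (6*a + b)/(4*a^2 - 5*a*b + b^2)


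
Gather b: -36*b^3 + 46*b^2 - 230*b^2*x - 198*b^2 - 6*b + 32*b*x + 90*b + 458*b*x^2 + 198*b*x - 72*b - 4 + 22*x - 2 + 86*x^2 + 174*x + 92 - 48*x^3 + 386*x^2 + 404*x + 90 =-36*b^3 + b^2*(-230*x - 152) + b*(458*x^2 + 230*x + 12) - 48*x^3 + 472*x^2 + 600*x + 176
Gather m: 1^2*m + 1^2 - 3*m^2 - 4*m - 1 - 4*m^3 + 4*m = -4*m^3 - 3*m^2 + m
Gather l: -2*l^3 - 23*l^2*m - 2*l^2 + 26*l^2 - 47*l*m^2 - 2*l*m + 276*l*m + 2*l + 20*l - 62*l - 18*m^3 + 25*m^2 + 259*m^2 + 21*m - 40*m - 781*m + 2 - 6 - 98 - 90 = -2*l^3 + l^2*(24 - 23*m) + l*(-47*m^2 + 274*m - 40) - 18*m^3 + 284*m^2 - 800*m - 192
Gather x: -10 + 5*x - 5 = 5*x - 15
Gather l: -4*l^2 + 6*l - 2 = -4*l^2 + 6*l - 2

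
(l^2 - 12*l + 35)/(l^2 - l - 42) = (l - 5)/(l + 6)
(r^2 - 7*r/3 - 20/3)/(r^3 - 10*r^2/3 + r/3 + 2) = (3*r^2 - 7*r - 20)/(3*r^3 - 10*r^2 + r + 6)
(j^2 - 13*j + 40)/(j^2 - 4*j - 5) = (j - 8)/(j + 1)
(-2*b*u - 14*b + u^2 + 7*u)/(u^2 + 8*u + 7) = (-2*b + u)/(u + 1)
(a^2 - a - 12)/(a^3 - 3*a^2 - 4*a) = (a + 3)/(a*(a + 1))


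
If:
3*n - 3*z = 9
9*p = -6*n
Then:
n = z + 3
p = -2*z/3 - 2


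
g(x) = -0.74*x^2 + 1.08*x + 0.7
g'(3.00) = -3.36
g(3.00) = -2.72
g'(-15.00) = 23.28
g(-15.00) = -182.00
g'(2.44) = -2.53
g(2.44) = -1.07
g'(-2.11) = 4.20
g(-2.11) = -4.87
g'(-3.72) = 6.59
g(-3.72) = -13.56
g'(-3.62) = 6.44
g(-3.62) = -12.91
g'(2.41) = -2.49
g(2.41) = -1.00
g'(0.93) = -0.30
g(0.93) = 1.06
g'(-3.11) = 5.68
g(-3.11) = -9.82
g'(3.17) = -3.61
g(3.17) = -3.31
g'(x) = 1.08 - 1.48*x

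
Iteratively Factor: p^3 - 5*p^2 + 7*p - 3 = (p - 3)*(p^2 - 2*p + 1) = (p - 3)*(p - 1)*(p - 1)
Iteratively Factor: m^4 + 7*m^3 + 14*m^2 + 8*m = (m + 2)*(m^3 + 5*m^2 + 4*m) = (m + 1)*(m + 2)*(m^2 + 4*m) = m*(m + 1)*(m + 2)*(m + 4)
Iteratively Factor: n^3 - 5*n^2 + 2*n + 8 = (n - 4)*(n^2 - n - 2) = (n - 4)*(n - 2)*(n + 1)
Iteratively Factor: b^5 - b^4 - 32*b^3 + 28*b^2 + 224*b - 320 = (b + 4)*(b^4 - 5*b^3 - 12*b^2 + 76*b - 80) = (b - 5)*(b + 4)*(b^3 - 12*b + 16) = (b - 5)*(b - 2)*(b + 4)*(b^2 + 2*b - 8) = (b - 5)*(b - 2)*(b + 4)^2*(b - 2)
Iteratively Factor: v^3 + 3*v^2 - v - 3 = (v + 3)*(v^2 - 1) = (v + 1)*(v + 3)*(v - 1)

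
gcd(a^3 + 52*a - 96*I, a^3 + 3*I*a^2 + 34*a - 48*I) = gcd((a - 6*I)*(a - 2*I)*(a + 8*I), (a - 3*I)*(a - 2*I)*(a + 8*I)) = a^2 + 6*I*a + 16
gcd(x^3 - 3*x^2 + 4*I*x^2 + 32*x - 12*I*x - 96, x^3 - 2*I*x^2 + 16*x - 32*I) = x - 4*I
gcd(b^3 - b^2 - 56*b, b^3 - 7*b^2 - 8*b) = b^2 - 8*b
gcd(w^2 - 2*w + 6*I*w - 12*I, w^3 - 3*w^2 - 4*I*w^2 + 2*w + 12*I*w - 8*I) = w - 2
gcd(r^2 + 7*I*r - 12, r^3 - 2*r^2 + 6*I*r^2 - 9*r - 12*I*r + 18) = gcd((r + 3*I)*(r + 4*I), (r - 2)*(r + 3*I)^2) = r + 3*I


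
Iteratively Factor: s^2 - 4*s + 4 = (s - 2)*(s - 2)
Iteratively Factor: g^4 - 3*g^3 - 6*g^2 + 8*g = (g - 4)*(g^3 + g^2 - 2*g) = (g - 4)*(g + 2)*(g^2 - g) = g*(g - 4)*(g + 2)*(g - 1)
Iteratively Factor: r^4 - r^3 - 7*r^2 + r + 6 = (r - 1)*(r^3 - 7*r - 6) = (r - 3)*(r - 1)*(r^2 + 3*r + 2) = (r - 3)*(r - 1)*(r + 1)*(r + 2)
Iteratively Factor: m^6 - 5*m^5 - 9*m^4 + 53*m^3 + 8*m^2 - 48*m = (m - 4)*(m^5 - m^4 - 13*m^3 + m^2 + 12*m) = (m - 4)^2*(m^4 + 3*m^3 - m^2 - 3*m) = (m - 4)^2*(m - 1)*(m^3 + 4*m^2 + 3*m) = m*(m - 4)^2*(m - 1)*(m^2 + 4*m + 3) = m*(m - 4)^2*(m - 1)*(m + 1)*(m + 3)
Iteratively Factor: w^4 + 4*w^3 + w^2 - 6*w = (w + 2)*(w^3 + 2*w^2 - 3*w) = w*(w + 2)*(w^2 + 2*w - 3) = w*(w - 1)*(w + 2)*(w + 3)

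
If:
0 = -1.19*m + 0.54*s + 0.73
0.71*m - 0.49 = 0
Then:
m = 0.69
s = 0.17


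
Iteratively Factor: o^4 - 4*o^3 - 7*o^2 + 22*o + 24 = (o - 4)*(o^3 - 7*o - 6) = (o - 4)*(o + 1)*(o^2 - o - 6) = (o - 4)*(o - 3)*(o + 1)*(o + 2)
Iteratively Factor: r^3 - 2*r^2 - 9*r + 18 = (r - 3)*(r^2 + r - 6) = (r - 3)*(r + 3)*(r - 2)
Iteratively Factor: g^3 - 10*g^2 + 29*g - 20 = (g - 1)*(g^2 - 9*g + 20) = (g - 4)*(g - 1)*(g - 5)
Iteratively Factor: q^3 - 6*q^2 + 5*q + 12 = (q + 1)*(q^2 - 7*q + 12) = (q - 3)*(q + 1)*(q - 4)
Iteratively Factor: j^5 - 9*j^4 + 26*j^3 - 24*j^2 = (j - 4)*(j^4 - 5*j^3 + 6*j^2) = j*(j - 4)*(j^3 - 5*j^2 + 6*j) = j*(j - 4)*(j - 2)*(j^2 - 3*j) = j*(j - 4)*(j - 3)*(j - 2)*(j)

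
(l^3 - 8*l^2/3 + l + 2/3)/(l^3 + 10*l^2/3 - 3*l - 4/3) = (l - 2)/(l + 4)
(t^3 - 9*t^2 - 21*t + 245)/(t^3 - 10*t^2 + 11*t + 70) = (t^2 - 2*t - 35)/(t^2 - 3*t - 10)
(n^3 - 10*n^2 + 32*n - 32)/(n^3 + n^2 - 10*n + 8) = (n^2 - 8*n + 16)/(n^2 + 3*n - 4)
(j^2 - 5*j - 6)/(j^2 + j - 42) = (j + 1)/(j + 7)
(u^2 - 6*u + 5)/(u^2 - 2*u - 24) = (-u^2 + 6*u - 5)/(-u^2 + 2*u + 24)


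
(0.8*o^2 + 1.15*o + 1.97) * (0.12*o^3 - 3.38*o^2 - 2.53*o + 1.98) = 0.096*o^5 - 2.566*o^4 - 5.6746*o^3 - 7.9841*o^2 - 2.7071*o + 3.9006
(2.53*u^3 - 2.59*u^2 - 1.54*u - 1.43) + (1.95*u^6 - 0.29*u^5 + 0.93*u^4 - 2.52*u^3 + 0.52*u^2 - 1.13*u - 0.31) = 1.95*u^6 - 0.29*u^5 + 0.93*u^4 + 0.00999999999999979*u^3 - 2.07*u^2 - 2.67*u - 1.74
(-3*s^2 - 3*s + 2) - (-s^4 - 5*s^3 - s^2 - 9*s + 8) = s^4 + 5*s^3 - 2*s^2 + 6*s - 6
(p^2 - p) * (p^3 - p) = p^5 - p^4 - p^3 + p^2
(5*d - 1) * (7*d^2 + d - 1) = 35*d^3 - 2*d^2 - 6*d + 1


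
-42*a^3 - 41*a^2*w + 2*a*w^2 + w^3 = (-6*a + w)*(a + w)*(7*a + w)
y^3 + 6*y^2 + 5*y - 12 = (y - 1)*(y + 3)*(y + 4)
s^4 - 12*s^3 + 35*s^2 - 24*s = s*(s - 8)*(s - 3)*(s - 1)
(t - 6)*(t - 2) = t^2 - 8*t + 12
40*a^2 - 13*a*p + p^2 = (-8*a + p)*(-5*a + p)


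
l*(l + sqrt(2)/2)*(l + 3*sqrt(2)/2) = l^3 + 2*sqrt(2)*l^2 + 3*l/2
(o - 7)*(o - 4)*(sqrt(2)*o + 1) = sqrt(2)*o^3 - 11*sqrt(2)*o^2 + o^2 - 11*o + 28*sqrt(2)*o + 28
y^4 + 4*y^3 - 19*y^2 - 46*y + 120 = (y - 3)*(y - 2)*(y + 4)*(y + 5)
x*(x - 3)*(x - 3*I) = x^3 - 3*x^2 - 3*I*x^2 + 9*I*x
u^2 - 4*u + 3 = (u - 3)*(u - 1)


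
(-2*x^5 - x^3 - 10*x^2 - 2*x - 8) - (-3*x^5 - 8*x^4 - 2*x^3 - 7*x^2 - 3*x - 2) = x^5 + 8*x^4 + x^3 - 3*x^2 + x - 6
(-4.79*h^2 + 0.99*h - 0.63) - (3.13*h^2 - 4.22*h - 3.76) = -7.92*h^2 + 5.21*h + 3.13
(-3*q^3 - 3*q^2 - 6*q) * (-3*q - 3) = 9*q^4 + 18*q^3 + 27*q^2 + 18*q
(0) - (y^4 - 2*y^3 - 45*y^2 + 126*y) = -y^4 + 2*y^3 + 45*y^2 - 126*y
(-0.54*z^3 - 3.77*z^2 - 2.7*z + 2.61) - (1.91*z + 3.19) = -0.54*z^3 - 3.77*z^2 - 4.61*z - 0.58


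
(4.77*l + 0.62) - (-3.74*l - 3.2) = 8.51*l + 3.82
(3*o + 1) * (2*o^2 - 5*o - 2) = 6*o^3 - 13*o^2 - 11*o - 2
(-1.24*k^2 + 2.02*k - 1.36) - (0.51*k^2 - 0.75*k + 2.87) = -1.75*k^2 + 2.77*k - 4.23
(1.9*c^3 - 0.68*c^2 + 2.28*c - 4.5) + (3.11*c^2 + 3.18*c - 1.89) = 1.9*c^3 + 2.43*c^2 + 5.46*c - 6.39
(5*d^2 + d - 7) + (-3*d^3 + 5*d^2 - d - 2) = -3*d^3 + 10*d^2 - 9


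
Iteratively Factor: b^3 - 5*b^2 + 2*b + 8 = (b - 2)*(b^2 - 3*b - 4) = (b - 2)*(b + 1)*(b - 4)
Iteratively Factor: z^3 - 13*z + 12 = (z + 4)*(z^2 - 4*z + 3) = (z - 1)*(z + 4)*(z - 3)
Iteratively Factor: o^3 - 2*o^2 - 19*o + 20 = (o - 5)*(o^2 + 3*o - 4) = (o - 5)*(o - 1)*(o + 4)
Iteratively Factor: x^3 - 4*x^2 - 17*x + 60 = (x + 4)*(x^2 - 8*x + 15) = (x - 5)*(x + 4)*(x - 3)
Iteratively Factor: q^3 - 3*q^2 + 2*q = (q)*(q^2 - 3*q + 2) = q*(q - 2)*(q - 1)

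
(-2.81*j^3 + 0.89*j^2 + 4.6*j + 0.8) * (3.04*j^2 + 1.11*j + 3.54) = -8.5424*j^5 - 0.4135*j^4 + 5.0245*j^3 + 10.6886*j^2 + 17.172*j + 2.832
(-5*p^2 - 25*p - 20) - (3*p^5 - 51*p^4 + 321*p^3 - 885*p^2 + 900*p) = -3*p^5 + 51*p^4 - 321*p^3 + 880*p^2 - 925*p - 20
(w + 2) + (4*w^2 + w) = 4*w^2 + 2*w + 2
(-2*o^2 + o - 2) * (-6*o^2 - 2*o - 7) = 12*o^4 - 2*o^3 + 24*o^2 - 3*o + 14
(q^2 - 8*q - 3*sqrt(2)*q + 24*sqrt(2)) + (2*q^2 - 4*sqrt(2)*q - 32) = 3*q^2 - 7*sqrt(2)*q - 8*q - 32 + 24*sqrt(2)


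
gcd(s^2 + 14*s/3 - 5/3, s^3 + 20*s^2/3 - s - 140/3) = s + 5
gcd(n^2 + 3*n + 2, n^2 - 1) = n + 1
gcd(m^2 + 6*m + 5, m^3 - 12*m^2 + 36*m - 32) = 1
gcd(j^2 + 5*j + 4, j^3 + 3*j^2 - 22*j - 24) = j + 1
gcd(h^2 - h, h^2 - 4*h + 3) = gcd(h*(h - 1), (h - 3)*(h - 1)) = h - 1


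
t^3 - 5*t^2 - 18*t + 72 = (t - 6)*(t - 3)*(t + 4)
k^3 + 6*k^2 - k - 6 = (k - 1)*(k + 1)*(k + 6)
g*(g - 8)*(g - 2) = g^3 - 10*g^2 + 16*g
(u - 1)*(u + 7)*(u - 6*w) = u^3 - 6*u^2*w + 6*u^2 - 36*u*w - 7*u + 42*w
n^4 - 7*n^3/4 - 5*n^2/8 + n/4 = n*(n - 2)*(n - 1/4)*(n + 1/2)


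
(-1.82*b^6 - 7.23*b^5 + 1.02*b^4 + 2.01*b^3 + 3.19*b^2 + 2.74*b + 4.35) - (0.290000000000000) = -1.82*b^6 - 7.23*b^5 + 1.02*b^4 + 2.01*b^3 + 3.19*b^2 + 2.74*b + 4.06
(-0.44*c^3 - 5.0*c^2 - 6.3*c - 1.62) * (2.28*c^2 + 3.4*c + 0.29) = -1.0032*c^5 - 12.896*c^4 - 31.4916*c^3 - 26.5636*c^2 - 7.335*c - 0.4698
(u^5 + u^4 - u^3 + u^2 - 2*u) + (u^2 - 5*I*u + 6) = u^5 + u^4 - u^3 + 2*u^2 - 2*u - 5*I*u + 6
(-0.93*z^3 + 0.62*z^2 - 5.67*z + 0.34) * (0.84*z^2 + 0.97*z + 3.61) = -0.7812*z^5 - 0.3813*z^4 - 7.5187*z^3 - 2.9761*z^2 - 20.1389*z + 1.2274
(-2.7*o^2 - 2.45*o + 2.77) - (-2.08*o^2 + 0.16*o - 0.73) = -0.62*o^2 - 2.61*o + 3.5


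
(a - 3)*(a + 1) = a^2 - 2*a - 3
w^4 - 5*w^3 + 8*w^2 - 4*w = w*(w - 2)^2*(w - 1)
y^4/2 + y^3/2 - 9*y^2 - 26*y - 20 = (y/2 + 1)*(y - 5)*(y + 2)^2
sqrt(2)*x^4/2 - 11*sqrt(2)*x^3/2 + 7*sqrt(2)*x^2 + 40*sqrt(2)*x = x*(x - 8)*(x - 5)*(sqrt(2)*x/2 + sqrt(2))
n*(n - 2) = n^2 - 2*n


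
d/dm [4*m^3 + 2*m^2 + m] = 12*m^2 + 4*m + 1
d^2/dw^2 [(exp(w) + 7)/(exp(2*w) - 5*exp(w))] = (exp(3*w) + 33*exp(2*w) - 105*exp(w) + 175)*exp(-w)/(exp(3*w) - 15*exp(2*w) + 75*exp(w) - 125)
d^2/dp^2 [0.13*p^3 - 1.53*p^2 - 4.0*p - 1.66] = 0.78*p - 3.06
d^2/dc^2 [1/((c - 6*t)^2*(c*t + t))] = 2*(3*(c + 1)^2 + 2*(c + 1)*(c - 6*t) + (c - 6*t)^2)/(t*(c + 1)^3*(c - 6*t)^4)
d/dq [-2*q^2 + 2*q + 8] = 2 - 4*q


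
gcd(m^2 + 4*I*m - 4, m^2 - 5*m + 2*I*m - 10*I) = m + 2*I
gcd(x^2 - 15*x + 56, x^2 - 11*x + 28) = x - 7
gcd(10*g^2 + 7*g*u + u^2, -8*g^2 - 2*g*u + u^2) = 2*g + u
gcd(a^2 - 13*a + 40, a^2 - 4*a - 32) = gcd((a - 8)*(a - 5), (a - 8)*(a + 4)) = a - 8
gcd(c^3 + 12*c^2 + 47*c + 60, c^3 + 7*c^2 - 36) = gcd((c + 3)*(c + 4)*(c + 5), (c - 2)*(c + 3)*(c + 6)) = c + 3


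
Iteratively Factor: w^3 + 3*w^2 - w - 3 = (w + 3)*(w^2 - 1) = (w - 1)*(w + 3)*(w + 1)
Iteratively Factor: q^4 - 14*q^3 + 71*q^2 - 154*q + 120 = (q - 2)*(q^3 - 12*q^2 + 47*q - 60) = (q - 3)*(q - 2)*(q^2 - 9*q + 20) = (q - 4)*(q - 3)*(q - 2)*(q - 5)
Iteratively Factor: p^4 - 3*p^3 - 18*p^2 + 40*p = (p - 5)*(p^3 + 2*p^2 - 8*p) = (p - 5)*(p - 2)*(p^2 + 4*p) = p*(p - 5)*(p - 2)*(p + 4)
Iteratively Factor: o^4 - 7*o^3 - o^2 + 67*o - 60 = (o - 1)*(o^3 - 6*o^2 - 7*o + 60) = (o - 4)*(o - 1)*(o^2 - 2*o - 15) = (o - 4)*(o - 1)*(o + 3)*(o - 5)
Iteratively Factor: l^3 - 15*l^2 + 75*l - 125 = (l - 5)*(l^2 - 10*l + 25) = (l - 5)^2*(l - 5)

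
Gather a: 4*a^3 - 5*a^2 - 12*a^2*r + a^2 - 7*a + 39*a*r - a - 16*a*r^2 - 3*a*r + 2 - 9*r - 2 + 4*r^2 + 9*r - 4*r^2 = 4*a^3 + a^2*(-12*r - 4) + a*(-16*r^2 + 36*r - 8)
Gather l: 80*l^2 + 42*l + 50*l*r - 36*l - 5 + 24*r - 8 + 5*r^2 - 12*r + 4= 80*l^2 + l*(50*r + 6) + 5*r^2 + 12*r - 9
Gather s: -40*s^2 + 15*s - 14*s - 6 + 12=-40*s^2 + s + 6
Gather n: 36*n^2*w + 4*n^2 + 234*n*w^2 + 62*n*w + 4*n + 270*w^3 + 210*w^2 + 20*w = n^2*(36*w + 4) + n*(234*w^2 + 62*w + 4) + 270*w^3 + 210*w^2 + 20*w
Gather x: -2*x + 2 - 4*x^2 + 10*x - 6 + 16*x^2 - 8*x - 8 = 12*x^2 - 12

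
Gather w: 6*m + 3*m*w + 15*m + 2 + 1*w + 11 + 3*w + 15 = 21*m + w*(3*m + 4) + 28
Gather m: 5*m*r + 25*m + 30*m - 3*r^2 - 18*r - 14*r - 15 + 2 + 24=m*(5*r + 55) - 3*r^2 - 32*r + 11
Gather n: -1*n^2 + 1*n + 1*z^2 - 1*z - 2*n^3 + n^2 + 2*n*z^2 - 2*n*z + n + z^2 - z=-2*n^3 + n*(2*z^2 - 2*z + 2) + 2*z^2 - 2*z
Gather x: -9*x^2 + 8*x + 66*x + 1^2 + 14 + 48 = -9*x^2 + 74*x + 63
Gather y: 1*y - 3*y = -2*y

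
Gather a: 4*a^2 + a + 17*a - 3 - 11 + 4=4*a^2 + 18*a - 10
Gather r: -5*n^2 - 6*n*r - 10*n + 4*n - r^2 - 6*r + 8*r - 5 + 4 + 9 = -5*n^2 - 6*n - r^2 + r*(2 - 6*n) + 8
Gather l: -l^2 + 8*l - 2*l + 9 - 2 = -l^2 + 6*l + 7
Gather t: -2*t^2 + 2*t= -2*t^2 + 2*t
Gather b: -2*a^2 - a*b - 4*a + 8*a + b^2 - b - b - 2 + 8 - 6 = -2*a^2 + 4*a + b^2 + b*(-a - 2)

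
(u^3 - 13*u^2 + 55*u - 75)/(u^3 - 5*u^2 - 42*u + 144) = (u^2 - 10*u + 25)/(u^2 - 2*u - 48)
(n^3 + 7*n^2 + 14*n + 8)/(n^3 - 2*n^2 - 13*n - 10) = (n + 4)/(n - 5)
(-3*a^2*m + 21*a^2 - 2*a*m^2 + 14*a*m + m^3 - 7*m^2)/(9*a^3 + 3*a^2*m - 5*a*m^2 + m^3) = (7 - m)/(3*a - m)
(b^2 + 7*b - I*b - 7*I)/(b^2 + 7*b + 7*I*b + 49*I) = (b - I)/(b + 7*I)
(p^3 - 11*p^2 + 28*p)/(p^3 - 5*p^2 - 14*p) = (p - 4)/(p + 2)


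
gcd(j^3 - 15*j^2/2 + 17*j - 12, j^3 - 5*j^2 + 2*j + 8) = j^2 - 6*j + 8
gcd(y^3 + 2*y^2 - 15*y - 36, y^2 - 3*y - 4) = y - 4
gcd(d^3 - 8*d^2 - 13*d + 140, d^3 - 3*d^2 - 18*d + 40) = d^2 - d - 20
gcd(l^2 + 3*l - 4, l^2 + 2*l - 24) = 1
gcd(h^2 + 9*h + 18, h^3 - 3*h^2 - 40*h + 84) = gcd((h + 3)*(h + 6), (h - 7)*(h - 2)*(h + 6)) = h + 6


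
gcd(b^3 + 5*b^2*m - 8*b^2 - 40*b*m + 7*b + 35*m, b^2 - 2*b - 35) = b - 7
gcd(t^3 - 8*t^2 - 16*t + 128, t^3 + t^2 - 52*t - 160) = t^2 - 4*t - 32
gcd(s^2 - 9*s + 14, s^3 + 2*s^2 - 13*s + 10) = s - 2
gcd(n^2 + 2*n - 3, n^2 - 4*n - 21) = n + 3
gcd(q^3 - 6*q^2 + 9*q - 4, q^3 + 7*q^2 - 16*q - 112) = q - 4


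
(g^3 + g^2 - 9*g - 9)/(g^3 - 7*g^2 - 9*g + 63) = (g + 1)/(g - 7)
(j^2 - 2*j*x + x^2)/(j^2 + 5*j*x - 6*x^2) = (j - x)/(j + 6*x)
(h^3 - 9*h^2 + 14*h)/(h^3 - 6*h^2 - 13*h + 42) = h/(h + 3)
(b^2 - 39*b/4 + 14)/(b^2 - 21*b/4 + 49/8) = 2*(b - 8)/(2*b - 7)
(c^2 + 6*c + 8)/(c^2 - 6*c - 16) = (c + 4)/(c - 8)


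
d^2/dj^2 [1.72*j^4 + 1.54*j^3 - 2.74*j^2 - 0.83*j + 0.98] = 20.64*j^2 + 9.24*j - 5.48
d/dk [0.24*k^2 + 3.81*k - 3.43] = 0.48*k + 3.81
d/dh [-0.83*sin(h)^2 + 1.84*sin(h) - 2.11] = (1.84 - 1.66*sin(h))*cos(h)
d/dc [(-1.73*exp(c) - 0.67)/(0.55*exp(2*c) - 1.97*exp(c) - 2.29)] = (0.9515*exp(2*c) + 0.737*exp(c) + 2.6418)*exp(c)/(0.3025*exp(4*c) - 2.167*exp(3*c) + 1.3619*exp(2*c) + 9.0226*exp(c) + 5.2441)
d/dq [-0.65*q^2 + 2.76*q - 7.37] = 2.76 - 1.3*q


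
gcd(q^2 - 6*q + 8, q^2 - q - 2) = q - 2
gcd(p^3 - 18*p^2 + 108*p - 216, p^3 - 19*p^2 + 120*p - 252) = p^2 - 12*p + 36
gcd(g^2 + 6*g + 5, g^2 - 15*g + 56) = 1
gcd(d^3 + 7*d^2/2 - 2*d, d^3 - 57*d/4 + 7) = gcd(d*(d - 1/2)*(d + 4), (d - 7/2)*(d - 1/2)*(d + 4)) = d^2 + 7*d/2 - 2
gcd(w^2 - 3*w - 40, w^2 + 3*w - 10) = w + 5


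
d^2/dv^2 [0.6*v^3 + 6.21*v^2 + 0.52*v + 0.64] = 3.6*v + 12.42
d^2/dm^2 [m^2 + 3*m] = 2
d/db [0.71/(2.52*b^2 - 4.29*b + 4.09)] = (3.0459 - 3.5784*b)/(2.52*b^2 - 4.29*b + 4.09)^2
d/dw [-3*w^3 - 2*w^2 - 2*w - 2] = -9*w^2 - 4*w - 2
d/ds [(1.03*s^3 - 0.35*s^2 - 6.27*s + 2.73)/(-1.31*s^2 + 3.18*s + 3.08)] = (-1.3493*s^4 + 6.5508*s^3 + 0.1905*s^2 + 4.9966*s - 27.993)/(1.7161*s^4 - 8.3316*s^3 + 2.0428*s^2 + 19.5888*s + 9.4864)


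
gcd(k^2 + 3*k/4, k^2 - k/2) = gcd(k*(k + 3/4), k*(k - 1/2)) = k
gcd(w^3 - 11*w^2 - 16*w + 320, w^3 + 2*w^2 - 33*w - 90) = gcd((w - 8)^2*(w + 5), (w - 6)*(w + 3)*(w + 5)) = w + 5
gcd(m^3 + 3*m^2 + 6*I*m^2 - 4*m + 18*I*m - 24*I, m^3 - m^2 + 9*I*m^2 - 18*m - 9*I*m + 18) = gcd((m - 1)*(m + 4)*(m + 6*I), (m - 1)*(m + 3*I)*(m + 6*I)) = m^2 + m*(-1 + 6*I) - 6*I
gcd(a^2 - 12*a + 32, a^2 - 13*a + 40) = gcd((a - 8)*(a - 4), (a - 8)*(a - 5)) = a - 8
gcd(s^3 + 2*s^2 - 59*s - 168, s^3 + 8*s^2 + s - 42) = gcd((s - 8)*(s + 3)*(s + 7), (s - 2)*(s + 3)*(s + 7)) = s^2 + 10*s + 21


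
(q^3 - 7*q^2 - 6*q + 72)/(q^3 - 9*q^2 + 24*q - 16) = (q^2 - 3*q - 18)/(q^2 - 5*q + 4)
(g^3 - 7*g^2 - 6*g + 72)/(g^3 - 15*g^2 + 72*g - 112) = (g^2 - 3*g - 18)/(g^2 - 11*g + 28)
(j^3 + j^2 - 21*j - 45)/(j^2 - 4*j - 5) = (j^2 + 6*j + 9)/(j + 1)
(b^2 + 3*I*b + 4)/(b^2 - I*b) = (b + 4*I)/b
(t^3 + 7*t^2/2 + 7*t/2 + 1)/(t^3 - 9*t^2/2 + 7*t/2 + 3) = (t^2 + 3*t + 2)/(t^2 - 5*t + 6)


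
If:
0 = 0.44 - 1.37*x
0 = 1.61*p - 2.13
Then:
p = 1.32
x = 0.32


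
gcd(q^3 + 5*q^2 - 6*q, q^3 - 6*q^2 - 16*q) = q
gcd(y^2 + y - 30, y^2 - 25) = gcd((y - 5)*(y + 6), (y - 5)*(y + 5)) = y - 5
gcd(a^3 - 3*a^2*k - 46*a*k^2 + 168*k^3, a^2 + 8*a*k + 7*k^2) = a + 7*k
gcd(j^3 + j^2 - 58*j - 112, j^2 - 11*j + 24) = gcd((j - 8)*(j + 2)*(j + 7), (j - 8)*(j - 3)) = j - 8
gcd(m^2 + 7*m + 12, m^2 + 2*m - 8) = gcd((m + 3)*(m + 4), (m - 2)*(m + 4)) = m + 4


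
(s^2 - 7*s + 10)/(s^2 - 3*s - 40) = (-s^2 + 7*s - 10)/(-s^2 + 3*s + 40)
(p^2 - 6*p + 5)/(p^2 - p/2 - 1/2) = 2*(p - 5)/(2*p + 1)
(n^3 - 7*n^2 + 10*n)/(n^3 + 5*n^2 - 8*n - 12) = n*(n - 5)/(n^2 + 7*n + 6)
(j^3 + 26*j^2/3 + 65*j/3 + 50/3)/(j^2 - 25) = (3*j^2 + 11*j + 10)/(3*(j - 5))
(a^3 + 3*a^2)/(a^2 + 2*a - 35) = a^2*(a + 3)/(a^2 + 2*a - 35)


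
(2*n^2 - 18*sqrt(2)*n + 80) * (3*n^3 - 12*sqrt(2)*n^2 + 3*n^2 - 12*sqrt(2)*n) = 6*n^5 - 78*sqrt(2)*n^4 + 6*n^4 - 78*sqrt(2)*n^3 + 672*n^3 - 960*sqrt(2)*n^2 + 672*n^2 - 960*sqrt(2)*n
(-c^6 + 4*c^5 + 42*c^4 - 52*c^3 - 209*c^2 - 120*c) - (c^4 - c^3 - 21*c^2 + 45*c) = -c^6 + 4*c^5 + 41*c^4 - 51*c^3 - 188*c^2 - 165*c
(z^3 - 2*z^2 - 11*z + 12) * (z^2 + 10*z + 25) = z^5 + 8*z^4 - 6*z^3 - 148*z^2 - 155*z + 300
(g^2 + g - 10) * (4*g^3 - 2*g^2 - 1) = 4*g^5 + 2*g^4 - 42*g^3 + 19*g^2 - g + 10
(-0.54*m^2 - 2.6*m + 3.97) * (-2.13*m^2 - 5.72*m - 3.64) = 1.1502*m^4 + 8.6268*m^3 + 8.3815*m^2 - 13.2444*m - 14.4508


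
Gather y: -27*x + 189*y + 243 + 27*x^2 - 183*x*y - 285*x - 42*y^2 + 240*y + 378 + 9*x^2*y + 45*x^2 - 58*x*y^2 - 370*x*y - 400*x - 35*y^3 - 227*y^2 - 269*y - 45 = 72*x^2 - 712*x - 35*y^3 + y^2*(-58*x - 269) + y*(9*x^2 - 553*x + 160) + 576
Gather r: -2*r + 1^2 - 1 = -2*r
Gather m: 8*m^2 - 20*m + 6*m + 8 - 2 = 8*m^2 - 14*m + 6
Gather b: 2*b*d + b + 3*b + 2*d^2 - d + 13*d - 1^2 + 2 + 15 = b*(2*d + 4) + 2*d^2 + 12*d + 16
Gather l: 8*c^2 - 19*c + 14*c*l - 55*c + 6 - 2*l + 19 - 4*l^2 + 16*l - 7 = 8*c^2 - 74*c - 4*l^2 + l*(14*c + 14) + 18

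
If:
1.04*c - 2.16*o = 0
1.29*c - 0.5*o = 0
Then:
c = 0.00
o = 0.00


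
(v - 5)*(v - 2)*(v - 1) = v^3 - 8*v^2 + 17*v - 10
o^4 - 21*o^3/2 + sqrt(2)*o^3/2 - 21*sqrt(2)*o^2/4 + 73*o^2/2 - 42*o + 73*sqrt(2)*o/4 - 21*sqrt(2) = (o - 4)*(o - 7/2)*(o - 3)*(o + sqrt(2)/2)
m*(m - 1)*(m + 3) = m^3 + 2*m^2 - 3*m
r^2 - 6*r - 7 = (r - 7)*(r + 1)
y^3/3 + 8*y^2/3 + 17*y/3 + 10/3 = (y/3 + 1/3)*(y + 2)*(y + 5)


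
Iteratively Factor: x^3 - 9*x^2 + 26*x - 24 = (x - 3)*(x^2 - 6*x + 8) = (x - 4)*(x - 3)*(x - 2)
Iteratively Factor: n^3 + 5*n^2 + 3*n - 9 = (n - 1)*(n^2 + 6*n + 9) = (n - 1)*(n + 3)*(n + 3)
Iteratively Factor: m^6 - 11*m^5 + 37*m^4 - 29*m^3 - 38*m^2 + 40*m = (m - 1)*(m^5 - 10*m^4 + 27*m^3 - 2*m^2 - 40*m) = (m - 5)*(m - 1)*(m^4 - 5*m^3 + 2*m^2 + 8*m) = (m - 5)*(m - 2)*(m - 1)*(m^3 - 3*m^2 - 4*m) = m*(m - 5)*(m - 2)*(m - 1)*(m^2 - 3*m - 4) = m*(m - 5)*(m - 4)*(m - 2)*(m - 1)*(m + 1)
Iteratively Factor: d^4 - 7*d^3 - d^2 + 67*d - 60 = (d - 4)*(d^3 - 3*d^2 - 13*d + 15) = (d - 5)*(d - 4)*(d^2 + 2*d - 3) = (d - 5)*(d - 4)*(d + 3)*(d - 1)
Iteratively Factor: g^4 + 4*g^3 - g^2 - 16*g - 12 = (g + 2)*(g^3 + 2*g^2 - 5*g - 6) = (g + 1)*(g + 2)*(g^2 + g - 6) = (g - 2)*(g + 1)*(g + 2)*(g + 3)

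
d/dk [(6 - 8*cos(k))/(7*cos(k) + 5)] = 82*sin(k)/(7*cos(k) + 5)^2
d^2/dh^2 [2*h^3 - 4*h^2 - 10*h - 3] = 12*h - 8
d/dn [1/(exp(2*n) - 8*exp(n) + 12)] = 2*(4 - exp(n))*exp(n)/(exp(2*n) - 8*exp(n) + 12)^2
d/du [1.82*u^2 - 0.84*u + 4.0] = 3.64*u - 0.84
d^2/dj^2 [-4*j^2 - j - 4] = -8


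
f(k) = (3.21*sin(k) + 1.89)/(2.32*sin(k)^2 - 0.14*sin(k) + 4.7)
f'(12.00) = 0.51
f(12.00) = 0.03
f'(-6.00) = 0.50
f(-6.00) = 0.58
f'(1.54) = -0.00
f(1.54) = 0.74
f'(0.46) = 0.34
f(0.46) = 0.65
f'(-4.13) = -0.04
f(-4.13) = 0.74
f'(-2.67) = -0.58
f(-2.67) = 0.08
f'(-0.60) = 0.49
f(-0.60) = 0.01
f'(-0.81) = 0.34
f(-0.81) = -0.07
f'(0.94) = 0.05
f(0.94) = 0.73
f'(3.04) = -0.65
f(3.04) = 0.47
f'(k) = (-4.64*sin(k)*cos(k) + 0.14*cos(k))*(3.21*sin(k) + 1.89)/(2.32*sin(k)^2 - 0.14*sin(k) + 4.7)^2 + 3.21*cos(k)/(2.32*sin(k)^2 - 0.14*sin(k) + 4.7)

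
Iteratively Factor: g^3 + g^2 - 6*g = (g)*(g^2 + g - 6) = g*(g + 3)*(g - 2)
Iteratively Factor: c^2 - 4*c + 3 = (c - 1)*(c - 3)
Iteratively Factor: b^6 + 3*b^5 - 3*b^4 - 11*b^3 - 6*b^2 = (b + 1)*(b^5 + 2*b^4 - 5*b^3 - 6*b^2) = b*(b + 1)*(b^4 + 2*b^3 - 5*b^2 - 6*b) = b*(b + 1)*(b + 3)*(b^3 - b^2 - 2*b) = b^2*(b + 1)*(b + 3)*(b^2 - b - 2) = b^2*(b + 1)^2*(b + 3)*(b - 2)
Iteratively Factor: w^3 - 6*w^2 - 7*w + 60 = (w + 3)*(w^2 - 9*w + 20) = (w - 5)*(w + 3)*(w - 4)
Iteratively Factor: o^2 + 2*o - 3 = (o - 1)*(o + 3)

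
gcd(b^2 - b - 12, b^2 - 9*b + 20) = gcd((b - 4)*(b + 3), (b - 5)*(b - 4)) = b - 4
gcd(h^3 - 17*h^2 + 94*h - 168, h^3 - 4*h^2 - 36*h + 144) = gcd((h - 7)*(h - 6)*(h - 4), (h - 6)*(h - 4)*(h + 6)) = h^2 - 10*h + 24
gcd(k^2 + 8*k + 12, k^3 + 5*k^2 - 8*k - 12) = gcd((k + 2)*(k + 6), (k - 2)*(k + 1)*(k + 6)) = k + 6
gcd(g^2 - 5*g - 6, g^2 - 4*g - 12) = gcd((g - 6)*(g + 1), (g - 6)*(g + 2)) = g - 6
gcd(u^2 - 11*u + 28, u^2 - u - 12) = u - 4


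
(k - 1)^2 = k^2 - 2*k + 1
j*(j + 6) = j^2 + 6*j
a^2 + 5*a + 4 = (a + 1)*(a + 4)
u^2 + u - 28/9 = (u - 4/3)*(u + 7/3)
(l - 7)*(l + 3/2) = l^2 - 11*l/2 - 21/2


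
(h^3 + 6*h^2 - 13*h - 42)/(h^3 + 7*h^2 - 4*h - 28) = (h - 3)/(h - 2)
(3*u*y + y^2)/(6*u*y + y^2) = (3*u + y)/(6*u + y)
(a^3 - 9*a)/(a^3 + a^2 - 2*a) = (a^2 - 9)/(a^2 + a - 2)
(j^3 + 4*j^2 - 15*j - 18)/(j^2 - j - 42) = (j^2 - 2*j - 3)/(j - 7)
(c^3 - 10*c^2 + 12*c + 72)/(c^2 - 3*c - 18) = (c^2 - 4*c - 12)/(c + 3)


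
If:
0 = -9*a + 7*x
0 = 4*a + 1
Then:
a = -1/4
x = -9/28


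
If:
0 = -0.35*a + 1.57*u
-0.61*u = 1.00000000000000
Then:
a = -7.35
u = -1.64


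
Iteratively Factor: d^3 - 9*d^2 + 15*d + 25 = (d + 1)*(d^2 - 10*d + 25) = (d - 5)*(d + 1)*(d - 5)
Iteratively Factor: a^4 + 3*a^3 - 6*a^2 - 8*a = (a + 1)*(a^3 + 2*a^2 - 8*a) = (a + 1)*(a + 4)*(a^2 - 2*a) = (a - 2)*(a + 1)*(a + 4)*(a)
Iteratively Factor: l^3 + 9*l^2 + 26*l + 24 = (l + 3)*(l^2 + 6*l + 8) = (l + 2)*(l + 3)*(l + 4)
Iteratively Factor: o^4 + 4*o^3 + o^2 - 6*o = (o + 2)*(o^3 + 2*o^2 - 3*o) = (o - 1)*(o + 2)*(o^2 + 3*o) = o*(o - 1)*(o + 2)*(o + 3)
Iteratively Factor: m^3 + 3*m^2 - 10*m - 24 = (m + 2)*(m^2 + m - 12) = (m + 2)*(m + 4)*(m - 3)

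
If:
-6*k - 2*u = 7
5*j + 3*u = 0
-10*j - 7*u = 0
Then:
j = 0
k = -7/6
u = 0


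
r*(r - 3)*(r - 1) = r^3 - 4*r^2 + 3*r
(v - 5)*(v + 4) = v^2 - v - 20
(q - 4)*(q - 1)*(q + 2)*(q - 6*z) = q^4 - 6*q^3*z - 3*q^3 + 18*q^2*z - 6*q^2 + 36*q*z + 8*q - 48*z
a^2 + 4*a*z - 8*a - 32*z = (a - 8)*(a + 4*z)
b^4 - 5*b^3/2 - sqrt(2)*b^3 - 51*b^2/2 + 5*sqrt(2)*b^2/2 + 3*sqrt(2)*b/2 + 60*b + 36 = (b - 3)*(b + 1/2)*(b - 4*sqrt(2))*(b + 3*sqrt(2))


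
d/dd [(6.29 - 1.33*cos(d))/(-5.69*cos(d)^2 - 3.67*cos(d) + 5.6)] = (7.5677*cos(d)^2 - 71.5802*cos(d) - 15.6363)*sin(d)/(32.3761*cos(d)^4 + 41.7646*cos(d)^3 - 50.2591*cos(d)^2 - 41.104*cos(d) + 31.36)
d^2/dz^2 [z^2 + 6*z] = 2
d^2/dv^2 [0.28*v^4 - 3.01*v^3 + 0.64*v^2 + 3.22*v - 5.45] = 3.36*v^2 - 18.06*v + 1.28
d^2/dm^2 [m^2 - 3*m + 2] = 2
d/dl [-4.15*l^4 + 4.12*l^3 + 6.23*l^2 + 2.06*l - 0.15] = -16.6*l^3 + 12.36*l^2 + 12.46*l + 2.06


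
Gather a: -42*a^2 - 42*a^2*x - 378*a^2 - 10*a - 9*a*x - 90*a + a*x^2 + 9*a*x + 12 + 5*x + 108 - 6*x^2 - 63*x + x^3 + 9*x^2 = a^2*(-42*x - 420) + a*(x^2 - 100) + x^3 + 3*x^2 - 58*x + 120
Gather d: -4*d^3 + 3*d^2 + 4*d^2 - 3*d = -4*d^3 + 7*d^2 - 3*d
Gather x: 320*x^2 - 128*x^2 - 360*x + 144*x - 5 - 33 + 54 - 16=192*x^2 - 216*x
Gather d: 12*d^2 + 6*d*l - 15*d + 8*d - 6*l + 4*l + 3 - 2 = 12*d^2 + d*(6*l - 7) - 2*l + 1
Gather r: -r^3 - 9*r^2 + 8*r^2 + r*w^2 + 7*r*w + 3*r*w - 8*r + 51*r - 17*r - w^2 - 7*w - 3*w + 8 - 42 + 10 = -r^3 - r^2 + r*(w^2 + 10*w + 26) - w^2 - 10*w - 24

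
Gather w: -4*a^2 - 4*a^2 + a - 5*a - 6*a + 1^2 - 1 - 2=-8*a^2 - 10*a - 2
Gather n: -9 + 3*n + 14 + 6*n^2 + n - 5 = 6*n^2 + 4*n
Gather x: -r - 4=-r - 4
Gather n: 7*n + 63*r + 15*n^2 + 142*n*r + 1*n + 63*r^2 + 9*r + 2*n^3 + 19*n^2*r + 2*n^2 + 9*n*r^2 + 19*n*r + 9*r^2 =2*n^3 + n^2*(19*r + 17) + n*(9*r^2 + 161*r + 8) + 72*r^2 + 72*r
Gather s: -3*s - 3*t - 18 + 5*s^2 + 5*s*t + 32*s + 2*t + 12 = 5*s^2 + s*(5*t + 29) - t - 6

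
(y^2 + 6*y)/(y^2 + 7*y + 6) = y/(y + 1)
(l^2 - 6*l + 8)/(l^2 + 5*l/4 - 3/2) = 4*(l^2 - 6*l + 8)/(4*l^2 + 5*l - 6)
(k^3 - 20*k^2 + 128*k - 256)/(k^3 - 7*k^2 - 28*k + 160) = (k - 8)/(k + 5)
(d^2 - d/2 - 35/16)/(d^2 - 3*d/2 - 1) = (-16*d^2 + 8*d + 35)/(8*(-2*d^2 + 3*d + 2))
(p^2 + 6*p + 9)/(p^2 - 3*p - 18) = (p + 3)/(p - 6)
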